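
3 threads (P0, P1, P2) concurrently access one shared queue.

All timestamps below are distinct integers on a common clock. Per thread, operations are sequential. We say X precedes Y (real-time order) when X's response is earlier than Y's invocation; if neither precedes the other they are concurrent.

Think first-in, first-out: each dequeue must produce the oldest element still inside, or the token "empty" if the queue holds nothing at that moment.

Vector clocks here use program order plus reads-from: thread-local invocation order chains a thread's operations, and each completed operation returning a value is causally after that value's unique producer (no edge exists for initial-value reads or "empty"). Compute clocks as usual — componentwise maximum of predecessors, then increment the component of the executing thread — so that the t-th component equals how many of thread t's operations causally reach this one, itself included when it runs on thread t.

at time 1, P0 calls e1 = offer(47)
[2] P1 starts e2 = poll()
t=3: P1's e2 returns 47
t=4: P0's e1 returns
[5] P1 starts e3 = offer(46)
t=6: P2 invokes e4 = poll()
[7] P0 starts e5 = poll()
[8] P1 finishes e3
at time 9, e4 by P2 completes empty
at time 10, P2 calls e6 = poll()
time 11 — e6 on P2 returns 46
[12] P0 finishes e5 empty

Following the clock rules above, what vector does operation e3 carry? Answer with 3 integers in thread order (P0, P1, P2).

(1, 2, 0)

no predecessors for e4 (invoked 6): P2 increments from zero → (0, 0, 1)
no predecessors for e1 (invoked 1): P0 increments from zero → (1, 0, 0)
merge at e2 (invoked 2): VC(e1)=(1, 0, 0), own-thread bump on P1 → (1, 1, 0)
merge at e5 (invoked 7): VC(e1)=(1, 0, 0), own-thread bump on P0 → (2, 0, 0)
merge at e3 (invoked 5): VC(e2)=(1, 1, 0), own-thread bump on P1 → (1, 2, 0)
merge at e6 (invoked 10): VC(e3)=(1, 2, 0), VC(e4)=(0, 0, 1), own-thread bump on P2 → (1, 2, 2)
target: VC(e3) = (1, 2, 0)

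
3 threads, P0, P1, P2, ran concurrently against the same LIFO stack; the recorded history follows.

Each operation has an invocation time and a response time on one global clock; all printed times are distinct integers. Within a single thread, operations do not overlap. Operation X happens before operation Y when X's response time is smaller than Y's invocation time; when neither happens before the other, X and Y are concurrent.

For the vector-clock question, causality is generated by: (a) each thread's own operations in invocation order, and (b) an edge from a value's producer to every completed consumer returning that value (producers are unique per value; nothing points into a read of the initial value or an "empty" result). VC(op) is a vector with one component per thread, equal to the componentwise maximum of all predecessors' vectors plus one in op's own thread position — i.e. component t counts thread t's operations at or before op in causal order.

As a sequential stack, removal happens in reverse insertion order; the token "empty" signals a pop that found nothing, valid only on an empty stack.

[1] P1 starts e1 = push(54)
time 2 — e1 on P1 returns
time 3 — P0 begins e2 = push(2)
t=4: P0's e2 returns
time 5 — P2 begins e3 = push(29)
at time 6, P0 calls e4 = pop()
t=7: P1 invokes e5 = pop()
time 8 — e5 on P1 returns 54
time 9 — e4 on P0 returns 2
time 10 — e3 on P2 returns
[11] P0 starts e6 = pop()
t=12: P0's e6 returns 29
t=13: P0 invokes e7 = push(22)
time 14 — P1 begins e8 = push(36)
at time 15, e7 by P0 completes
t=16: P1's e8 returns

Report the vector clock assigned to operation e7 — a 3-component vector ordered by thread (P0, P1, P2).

(4, 0, 1)

e3, invoked 5, has no incoming edges; only P2's bump applies → (0, 0, 1)
e1, invoked 1, has no incoming edges; only P1's bump applies → (0, 1, 0)
e2, invoked 3, has no incoming edges; only P0's bump applies → (1, 0, 0)
invoked at 7, e5 merges VC(e1)=(0, 1, 0) and bumps P1's slot → (0, 2, 0)
invoked at 6, e4 merges VC(e2)=(1, 0, 0) and bumps P0's slot → (2, 0, 0)
invoked at 14, e8 merges VC(e5)=(0, 2, 0) and bumps P1's slot → (0, 3, 0)
invoked at 11, e6 merges VC(e3)=(0, 0, 1), VC(e4)=(2, 0, 0) and bumps P0's slot → (3, 0, 1)
invoked at 13, e7 merges VC(e6)=(3, 0, 1) and bumps P0's slot → (4, 0, 1)
target: VC(e7) = (4, 0, 1)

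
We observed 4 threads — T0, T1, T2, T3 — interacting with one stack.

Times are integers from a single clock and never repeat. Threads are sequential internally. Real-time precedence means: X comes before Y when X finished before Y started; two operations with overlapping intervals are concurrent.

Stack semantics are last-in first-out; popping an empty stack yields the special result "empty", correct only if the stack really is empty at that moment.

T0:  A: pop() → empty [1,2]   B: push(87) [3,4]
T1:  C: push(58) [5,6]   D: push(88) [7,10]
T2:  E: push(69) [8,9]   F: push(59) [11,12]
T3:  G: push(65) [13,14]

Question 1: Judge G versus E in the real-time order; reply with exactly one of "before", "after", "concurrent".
Answer: after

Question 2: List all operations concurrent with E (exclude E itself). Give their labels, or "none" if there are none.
Answer: D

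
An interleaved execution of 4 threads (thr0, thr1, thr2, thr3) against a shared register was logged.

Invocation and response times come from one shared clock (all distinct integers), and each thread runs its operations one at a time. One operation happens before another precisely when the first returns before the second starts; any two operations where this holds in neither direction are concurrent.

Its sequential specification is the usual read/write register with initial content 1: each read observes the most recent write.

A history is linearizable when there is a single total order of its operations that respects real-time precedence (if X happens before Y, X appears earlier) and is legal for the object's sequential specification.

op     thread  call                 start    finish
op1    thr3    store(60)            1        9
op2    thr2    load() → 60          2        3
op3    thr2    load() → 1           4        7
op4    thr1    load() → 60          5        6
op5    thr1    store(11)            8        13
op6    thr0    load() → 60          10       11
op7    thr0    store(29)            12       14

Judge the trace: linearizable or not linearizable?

not linearizable

already the first 7 events (up to op3's response at time 7) admit no linearization; the first 6 still do
every one of the 2 real-time-consistent orders over 3 completed register ops fails the sequential spec
no completion choice of the 1 pending operation (op1) rescues it — every subset was tried
sample order op2, op3, op4 (pending dropped) stalls at step 1 — op2 load() → 60 has no legal effect
sample order op2, op4, op3 (pending dropped) stalls at step 1 — op2 load() → 60 has no legal effect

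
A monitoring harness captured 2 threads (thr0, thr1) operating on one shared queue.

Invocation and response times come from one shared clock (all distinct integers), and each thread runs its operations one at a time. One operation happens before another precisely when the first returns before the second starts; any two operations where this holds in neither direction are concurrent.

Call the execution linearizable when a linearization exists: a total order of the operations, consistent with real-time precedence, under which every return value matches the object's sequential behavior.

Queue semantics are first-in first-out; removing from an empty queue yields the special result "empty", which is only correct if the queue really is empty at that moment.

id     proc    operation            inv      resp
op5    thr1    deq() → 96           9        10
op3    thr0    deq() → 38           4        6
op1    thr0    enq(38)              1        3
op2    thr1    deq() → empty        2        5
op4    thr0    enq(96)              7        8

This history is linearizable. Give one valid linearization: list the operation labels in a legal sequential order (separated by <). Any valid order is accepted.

step 1: op1 enq(38) — queue <38>
step 2: op3 deq() → 38 — queue <>
step 3: op2 deq() → empty — queue <>
step 4: op4 enq(96) — queue <96>
step 5: op5 deq() → 96 — queue <>

op1 < op3 < op2 < op4 < op5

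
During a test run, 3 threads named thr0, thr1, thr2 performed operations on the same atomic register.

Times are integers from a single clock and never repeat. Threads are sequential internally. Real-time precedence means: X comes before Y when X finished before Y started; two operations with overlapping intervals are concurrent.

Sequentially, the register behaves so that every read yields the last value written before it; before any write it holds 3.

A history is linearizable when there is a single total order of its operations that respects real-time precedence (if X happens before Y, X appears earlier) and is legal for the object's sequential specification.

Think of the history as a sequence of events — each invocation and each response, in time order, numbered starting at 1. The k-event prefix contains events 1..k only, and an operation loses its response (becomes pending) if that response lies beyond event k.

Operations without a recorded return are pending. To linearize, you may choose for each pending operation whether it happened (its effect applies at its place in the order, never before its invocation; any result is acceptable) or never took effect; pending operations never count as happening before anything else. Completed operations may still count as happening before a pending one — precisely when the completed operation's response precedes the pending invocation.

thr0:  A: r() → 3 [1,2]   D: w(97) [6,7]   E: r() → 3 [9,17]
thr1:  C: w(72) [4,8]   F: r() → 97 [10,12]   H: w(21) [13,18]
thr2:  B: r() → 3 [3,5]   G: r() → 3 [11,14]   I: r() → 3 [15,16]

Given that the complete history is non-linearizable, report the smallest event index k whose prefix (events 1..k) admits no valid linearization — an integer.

14

a valid linearization of events 1..13 exists, for instance A, B, C, D, E, F:
after step 1 (A r() → 3): value 3
after step 2 (B r() → 3): value 3
after step 3 (C w(72)): value 72
after step 4 (D w(97)): value 97
after step 5 (E r() (pending, included)): value 97
after step 6 (F r() → 97): value 97
with event 14 included (G responding at time 14), all real-time-consistent orders fail
completion choices over the 2 pending operations (E, H) were checked; none helps
take A, B, C, D, F, G (pending dropped): step 6 already fails, because G r() → 3 cannot occur there
take A, B, C, D, G, F (pending dropped): step 5 already fails, because G r() → 3 cannot occur there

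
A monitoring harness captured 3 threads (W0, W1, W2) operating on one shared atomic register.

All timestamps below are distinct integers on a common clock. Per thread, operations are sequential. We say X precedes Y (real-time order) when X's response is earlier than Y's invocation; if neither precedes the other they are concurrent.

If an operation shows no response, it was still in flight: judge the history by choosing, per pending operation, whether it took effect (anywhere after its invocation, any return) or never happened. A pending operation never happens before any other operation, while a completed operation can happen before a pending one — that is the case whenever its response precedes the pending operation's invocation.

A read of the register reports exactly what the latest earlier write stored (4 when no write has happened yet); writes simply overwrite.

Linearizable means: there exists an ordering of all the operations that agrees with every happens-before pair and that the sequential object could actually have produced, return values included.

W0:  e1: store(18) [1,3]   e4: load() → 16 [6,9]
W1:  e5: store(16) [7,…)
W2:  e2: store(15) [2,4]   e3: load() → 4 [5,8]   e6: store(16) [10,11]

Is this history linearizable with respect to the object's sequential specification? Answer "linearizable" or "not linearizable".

the violation lands at event 8, e3's response at time 8: events 1..7 linearize, events 1..8 do not
no legal order exists: 2 real-time-consistent candidates over 3 completed atomic register operations, all rejected
include/drop combinations of the 2 pending operations (e4, e5) were all tried; none helps
for example e1, e2, e3 (pending dropped) fails at step 3: e3 load() → 4 is not legal there
for example e2, e1, e3 (pending dropped) fails at step 3: e3 load() → 4 is not legal there

not linearizable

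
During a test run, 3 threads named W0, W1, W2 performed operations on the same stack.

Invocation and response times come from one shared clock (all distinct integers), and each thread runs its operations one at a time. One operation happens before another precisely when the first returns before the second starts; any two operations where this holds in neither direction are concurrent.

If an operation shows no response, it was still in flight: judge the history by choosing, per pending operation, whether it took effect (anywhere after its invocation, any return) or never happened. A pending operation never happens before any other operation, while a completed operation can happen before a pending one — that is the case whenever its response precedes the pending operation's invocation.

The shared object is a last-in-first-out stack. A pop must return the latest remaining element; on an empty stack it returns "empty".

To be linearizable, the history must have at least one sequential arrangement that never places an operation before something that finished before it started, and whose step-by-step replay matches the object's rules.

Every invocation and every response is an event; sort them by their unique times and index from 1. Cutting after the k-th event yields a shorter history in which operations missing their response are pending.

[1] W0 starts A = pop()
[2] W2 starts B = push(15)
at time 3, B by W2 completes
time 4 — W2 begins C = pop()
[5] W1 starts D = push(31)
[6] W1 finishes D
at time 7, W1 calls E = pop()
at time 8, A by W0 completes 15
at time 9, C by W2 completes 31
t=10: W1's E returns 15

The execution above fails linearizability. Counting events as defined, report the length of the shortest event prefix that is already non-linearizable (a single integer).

10

a valid linearization of events 1..9 exists, for instance B, A, D, C:
after step 1 (B push(15)): stack <15>
after step 2 (A pop() → 15): stack <>
after step 3 (D push(31)): stack <31>
after step 4 (C pop() → 31): stack <>
with event 10 included (E responding at time 10), all real-time-consistent orders fail
e.g. A, B, C, D, E: illegal at step 1, since A pop() → 15 cannot apply there
e.g. A, B, D, C, E: illegal at step 1, since A pop() → 15 cannot apply there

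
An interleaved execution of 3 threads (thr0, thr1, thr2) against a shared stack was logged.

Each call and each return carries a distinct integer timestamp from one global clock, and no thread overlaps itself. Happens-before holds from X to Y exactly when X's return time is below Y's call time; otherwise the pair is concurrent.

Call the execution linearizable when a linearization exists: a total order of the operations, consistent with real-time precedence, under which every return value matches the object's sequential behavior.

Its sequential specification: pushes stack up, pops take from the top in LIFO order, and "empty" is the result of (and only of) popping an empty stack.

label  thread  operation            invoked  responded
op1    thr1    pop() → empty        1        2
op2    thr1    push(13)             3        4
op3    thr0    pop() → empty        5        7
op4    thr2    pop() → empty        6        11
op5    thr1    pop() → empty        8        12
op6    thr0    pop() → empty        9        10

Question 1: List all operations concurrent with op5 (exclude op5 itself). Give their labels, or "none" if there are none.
Answer: op4, op6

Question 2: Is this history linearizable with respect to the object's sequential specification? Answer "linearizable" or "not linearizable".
events 1..10 are fine; event 11 — the response of op4 at time 11 — makes the prefix non-linearizable
checked exhaustively: 3 real-time-consistent orders of 5 completed operations, zero legal stack replays
include/drop combinations of the 1 pending operation (op5) were all tried; none helps
sample order op1, op2, op3, op4, op6 (pending dropped) stalls at step 3 — op3 pop() → empty has no legal effect
sample order op1, op2, op3, op6, op4 (pending dropped) stalls at step 3 — op3 pop() → empty has no legal effect

not linearizable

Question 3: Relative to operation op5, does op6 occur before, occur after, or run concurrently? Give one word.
Answer: concurrent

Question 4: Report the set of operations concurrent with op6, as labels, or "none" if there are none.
Answer: op4, op5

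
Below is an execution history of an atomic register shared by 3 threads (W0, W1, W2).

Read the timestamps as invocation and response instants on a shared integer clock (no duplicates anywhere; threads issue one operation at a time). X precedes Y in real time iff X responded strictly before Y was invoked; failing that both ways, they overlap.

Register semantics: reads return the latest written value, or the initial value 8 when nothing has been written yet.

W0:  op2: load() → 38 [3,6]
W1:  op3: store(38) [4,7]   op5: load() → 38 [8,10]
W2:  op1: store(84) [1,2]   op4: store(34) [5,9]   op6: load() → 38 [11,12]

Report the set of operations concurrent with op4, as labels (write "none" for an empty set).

op4 spans [5,9]: anything still running between times 5 and 9 counts as concurrent
op1 [1,2]: before
op2 [3,6]: concurrent
op3 [4,7]: concurrent
op5 [8,10]: concurrent
op6 [11,12]: after

op2, op3, op5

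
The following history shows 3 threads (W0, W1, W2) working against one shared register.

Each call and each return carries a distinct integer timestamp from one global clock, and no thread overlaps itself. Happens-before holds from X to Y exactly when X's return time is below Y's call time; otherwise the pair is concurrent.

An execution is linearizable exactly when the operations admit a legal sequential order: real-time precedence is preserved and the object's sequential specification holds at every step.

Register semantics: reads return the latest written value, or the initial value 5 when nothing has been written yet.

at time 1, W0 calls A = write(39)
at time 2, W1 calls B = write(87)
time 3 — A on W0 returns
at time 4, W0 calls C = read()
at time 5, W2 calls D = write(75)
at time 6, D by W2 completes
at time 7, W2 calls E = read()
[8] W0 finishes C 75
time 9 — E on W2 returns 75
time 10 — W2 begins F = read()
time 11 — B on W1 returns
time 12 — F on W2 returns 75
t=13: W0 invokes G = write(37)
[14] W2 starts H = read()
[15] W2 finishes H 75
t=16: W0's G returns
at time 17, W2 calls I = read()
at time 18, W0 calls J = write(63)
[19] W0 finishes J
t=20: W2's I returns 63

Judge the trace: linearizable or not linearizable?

witness order: A, B, D, C, E, F, H, G, J, I
after step 1 (A write(39)): value 39
after step 2 (B write(87)): value 87
after step 3 (D write(75)): value 75
after step 4 (C read() → 75): value 75
after step 5 (E read() → 75): value 75
after step 6 (F read() → 75): value 75
after step 7 (H read() → 75): value 75
after step 8 (G write(37)): value 37
after step 9 (J write(63)): value 63
after step 10 (I read() → 63): value 63

linearizable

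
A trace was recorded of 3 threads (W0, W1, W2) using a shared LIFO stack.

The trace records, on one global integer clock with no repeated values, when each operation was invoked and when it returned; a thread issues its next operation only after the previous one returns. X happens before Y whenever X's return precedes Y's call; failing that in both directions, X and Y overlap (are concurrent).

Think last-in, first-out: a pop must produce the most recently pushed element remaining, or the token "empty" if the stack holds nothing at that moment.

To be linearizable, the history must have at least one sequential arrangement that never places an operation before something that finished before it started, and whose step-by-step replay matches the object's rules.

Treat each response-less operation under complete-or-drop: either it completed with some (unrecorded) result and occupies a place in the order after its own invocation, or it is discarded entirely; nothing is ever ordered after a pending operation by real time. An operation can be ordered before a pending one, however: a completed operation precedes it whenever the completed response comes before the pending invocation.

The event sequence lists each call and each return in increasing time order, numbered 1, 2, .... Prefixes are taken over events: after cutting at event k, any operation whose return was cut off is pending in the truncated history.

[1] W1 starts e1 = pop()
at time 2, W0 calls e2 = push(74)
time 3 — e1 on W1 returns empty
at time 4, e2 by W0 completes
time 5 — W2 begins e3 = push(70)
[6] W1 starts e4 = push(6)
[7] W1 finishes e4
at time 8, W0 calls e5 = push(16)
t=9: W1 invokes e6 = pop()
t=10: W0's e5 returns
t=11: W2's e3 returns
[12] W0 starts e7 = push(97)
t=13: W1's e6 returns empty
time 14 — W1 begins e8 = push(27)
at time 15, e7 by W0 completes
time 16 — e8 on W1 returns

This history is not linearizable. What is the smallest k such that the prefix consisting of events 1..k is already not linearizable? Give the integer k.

13

a valid linearization of events 1..12 exists, for instance e1, e2, e3, e4, e5:
1. e1 pop() → empty, leaving stack <>
2. e2 push(74), leaving stack <74>
3. e3 push(70), leaving stack <74,70>
4. e4 push(6), leaving stack <74,70,6>
5. e5 push(16), leaving stack <74,70,6,16>
with event 13 included (e6 responding at time 13), all real-time-consistent orders fail
include/drop combinations of the 1 pending operation (e7) were all tried; none helps
e.g. e1, e2, e3, e4, e5, e6 (pending dropped): illegal at step 6, since e6 pop() → empty cannot apply there
e.g. e1, e2, e3, e4, e6, e5 (pending dropped): illegal at step 5, since e6 pop() → empty cannot apply there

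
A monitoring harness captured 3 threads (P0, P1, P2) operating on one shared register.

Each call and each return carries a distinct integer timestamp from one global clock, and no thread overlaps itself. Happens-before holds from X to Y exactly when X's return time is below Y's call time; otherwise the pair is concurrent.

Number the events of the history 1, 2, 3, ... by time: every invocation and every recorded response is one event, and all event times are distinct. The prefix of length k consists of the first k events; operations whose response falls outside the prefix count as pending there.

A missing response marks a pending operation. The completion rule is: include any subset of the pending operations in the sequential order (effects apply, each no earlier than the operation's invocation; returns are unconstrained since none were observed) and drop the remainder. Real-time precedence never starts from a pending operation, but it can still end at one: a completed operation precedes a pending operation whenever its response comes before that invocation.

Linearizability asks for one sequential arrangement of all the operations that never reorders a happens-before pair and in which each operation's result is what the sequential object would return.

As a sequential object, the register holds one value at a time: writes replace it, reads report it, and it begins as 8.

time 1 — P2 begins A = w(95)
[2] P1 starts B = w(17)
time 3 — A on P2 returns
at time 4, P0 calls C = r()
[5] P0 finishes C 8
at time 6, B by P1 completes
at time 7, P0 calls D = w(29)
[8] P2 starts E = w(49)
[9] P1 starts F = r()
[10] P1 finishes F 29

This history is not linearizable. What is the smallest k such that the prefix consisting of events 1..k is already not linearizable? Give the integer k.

5

events 1..4 are linearizable, e.g. via A:
1. A w(95), leaving value 95
adding event 5 (C responds at 5) leaves no legal real-time order
no completion choice of the 1 pending operation (B) rescues it — every subset was tried
one such order, A, C (pending dropped), breaks at step 2 where C r() → 8 is illegal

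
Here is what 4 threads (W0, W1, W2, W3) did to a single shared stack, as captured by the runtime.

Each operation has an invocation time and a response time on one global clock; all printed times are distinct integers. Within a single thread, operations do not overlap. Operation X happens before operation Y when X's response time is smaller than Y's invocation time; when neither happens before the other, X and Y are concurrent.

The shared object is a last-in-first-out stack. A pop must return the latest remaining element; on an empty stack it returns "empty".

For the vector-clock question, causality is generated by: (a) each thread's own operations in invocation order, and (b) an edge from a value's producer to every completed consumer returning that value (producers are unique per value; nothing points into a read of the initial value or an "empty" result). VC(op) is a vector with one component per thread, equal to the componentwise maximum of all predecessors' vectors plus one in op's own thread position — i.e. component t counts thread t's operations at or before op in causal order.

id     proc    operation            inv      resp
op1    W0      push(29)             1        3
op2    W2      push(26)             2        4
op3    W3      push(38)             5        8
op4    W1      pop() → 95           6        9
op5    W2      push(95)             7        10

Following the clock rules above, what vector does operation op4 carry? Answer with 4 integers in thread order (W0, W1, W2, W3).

(0, 1, 2, 0)

no predecessors for op3 (invoked 5): W3 increments from zero → (0, 0, 0, 1)
no predecessors for op2 (invoked 2): W2 increments from zero → (0, 0, 1, 0)
no predecessors for op1 (invoked 1): W0 increments from zero → (1, 0, 0, 0)
from VC(op2)=(0, 0, 1, 0), op5 (invoked 7) maxes components and bumps W2 → (0, 0, 2, 0)
from VC(op5)=(0, 0, 2, 0), op4 (invoked 6) maxes components and bumps W1 → (0, 1, 2, 0)
target: VC(op4) = (0, 1, 2, 0)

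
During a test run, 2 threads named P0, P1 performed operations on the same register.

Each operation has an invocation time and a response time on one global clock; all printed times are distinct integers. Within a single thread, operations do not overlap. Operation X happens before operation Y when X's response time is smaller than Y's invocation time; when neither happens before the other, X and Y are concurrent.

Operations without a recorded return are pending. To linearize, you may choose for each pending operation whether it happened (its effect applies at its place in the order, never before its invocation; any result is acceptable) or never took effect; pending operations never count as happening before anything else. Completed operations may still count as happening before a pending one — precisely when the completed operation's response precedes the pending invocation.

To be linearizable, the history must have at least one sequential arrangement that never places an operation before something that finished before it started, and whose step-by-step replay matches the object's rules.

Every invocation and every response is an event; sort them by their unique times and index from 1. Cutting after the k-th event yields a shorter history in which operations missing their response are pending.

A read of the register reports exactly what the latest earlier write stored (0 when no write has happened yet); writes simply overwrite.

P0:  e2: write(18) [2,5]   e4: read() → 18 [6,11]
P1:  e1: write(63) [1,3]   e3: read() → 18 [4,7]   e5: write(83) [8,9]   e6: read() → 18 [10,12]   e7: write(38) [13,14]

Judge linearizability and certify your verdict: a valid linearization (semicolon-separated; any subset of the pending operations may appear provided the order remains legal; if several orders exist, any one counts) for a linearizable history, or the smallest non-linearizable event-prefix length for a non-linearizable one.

events 1..11 are fine; event 12 — the response of e6 at time 12 — makes the prefix non-linearizable
6 completed operations, 11 real-time-consistent orders — every register replay fails
one such order, e1, e2, e3, e4, e5, e6, breaks at step 6 where e6 read() → 18 is illegal
one such order, e1, e2, e3, e5, e4, e6, breaks at step 5 where e4 read() → 18 is illegal

not linearizable — minimal violating prefix: 12 events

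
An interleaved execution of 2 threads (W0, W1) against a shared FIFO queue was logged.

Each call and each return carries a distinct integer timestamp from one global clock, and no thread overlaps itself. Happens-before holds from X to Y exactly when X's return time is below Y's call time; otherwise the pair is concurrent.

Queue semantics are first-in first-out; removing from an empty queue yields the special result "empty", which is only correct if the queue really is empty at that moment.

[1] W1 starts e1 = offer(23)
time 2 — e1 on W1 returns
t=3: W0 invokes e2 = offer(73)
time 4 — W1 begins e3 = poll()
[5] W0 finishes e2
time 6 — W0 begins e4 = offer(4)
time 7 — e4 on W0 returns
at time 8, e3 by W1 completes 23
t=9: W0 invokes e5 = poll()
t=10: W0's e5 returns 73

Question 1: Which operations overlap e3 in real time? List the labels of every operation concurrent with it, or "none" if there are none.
Answer: e2, e4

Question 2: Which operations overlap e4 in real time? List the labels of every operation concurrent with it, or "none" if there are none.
Answer: e3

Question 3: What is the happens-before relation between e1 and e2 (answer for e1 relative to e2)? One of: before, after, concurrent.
Answer: before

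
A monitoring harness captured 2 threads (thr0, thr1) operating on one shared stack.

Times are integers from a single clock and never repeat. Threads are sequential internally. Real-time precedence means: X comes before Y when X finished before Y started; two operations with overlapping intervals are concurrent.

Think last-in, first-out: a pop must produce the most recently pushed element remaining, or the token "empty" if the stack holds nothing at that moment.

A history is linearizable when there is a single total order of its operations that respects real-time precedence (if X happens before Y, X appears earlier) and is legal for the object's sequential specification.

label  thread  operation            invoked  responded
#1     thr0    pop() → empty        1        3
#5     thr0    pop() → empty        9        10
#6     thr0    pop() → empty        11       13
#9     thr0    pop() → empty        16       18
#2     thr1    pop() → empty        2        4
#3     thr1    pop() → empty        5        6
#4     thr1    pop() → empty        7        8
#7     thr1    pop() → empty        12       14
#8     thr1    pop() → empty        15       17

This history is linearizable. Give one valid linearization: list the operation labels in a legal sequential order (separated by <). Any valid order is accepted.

#1 < #2 < #3 < #4 < #5 < #6 < #7 < #8 < #9

1. #1 pop() → empty, leaving stack <>
2. #2 pop() → empty, leaving stack <>
3. #3 pop() → empty, leaving stack <>
4. #4 pop() → empty, leaving stack <>
5. #5 pop() → empty, leaving stack <>
6. #6 pop() → empty, leaving stack <>
7. #7 pop() → empty, leaving stack <>
8. #8 pop() → empty, leaving stack <>
9. #9 pop() → empty, leaving stack <>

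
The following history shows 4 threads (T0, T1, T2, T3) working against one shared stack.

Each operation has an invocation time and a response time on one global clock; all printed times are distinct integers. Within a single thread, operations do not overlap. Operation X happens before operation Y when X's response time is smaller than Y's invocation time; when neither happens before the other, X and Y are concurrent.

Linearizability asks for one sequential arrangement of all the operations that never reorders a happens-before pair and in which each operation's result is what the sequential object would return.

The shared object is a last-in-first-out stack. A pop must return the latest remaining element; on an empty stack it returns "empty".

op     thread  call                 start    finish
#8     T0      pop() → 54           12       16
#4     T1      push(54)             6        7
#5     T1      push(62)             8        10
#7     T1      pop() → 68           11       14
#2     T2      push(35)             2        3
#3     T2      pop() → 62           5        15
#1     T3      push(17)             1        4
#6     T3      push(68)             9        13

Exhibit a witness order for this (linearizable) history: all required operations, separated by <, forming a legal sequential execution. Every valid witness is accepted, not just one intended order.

#1 < #2 < #4 < #5 < #3 < #6 < #7 < #8

after step 1 (#1 push(17)): stack <17>
after step 2 (#2 push(35)): stack <17,35>
after step 3 (#4 push(54)): stack <17,35,54>
after step 4 (#5 push(62)): stack <17,35,54,62>
after step 5 (#3 pop() → 62): stack <17,35,54>
after step 6 (#6 push(68)): stack <17,35,54,68>
after step 7 (#7 pop() → 68): stack <17,35,54>
after step 8 (#8 pop() → 54): stack <17,35>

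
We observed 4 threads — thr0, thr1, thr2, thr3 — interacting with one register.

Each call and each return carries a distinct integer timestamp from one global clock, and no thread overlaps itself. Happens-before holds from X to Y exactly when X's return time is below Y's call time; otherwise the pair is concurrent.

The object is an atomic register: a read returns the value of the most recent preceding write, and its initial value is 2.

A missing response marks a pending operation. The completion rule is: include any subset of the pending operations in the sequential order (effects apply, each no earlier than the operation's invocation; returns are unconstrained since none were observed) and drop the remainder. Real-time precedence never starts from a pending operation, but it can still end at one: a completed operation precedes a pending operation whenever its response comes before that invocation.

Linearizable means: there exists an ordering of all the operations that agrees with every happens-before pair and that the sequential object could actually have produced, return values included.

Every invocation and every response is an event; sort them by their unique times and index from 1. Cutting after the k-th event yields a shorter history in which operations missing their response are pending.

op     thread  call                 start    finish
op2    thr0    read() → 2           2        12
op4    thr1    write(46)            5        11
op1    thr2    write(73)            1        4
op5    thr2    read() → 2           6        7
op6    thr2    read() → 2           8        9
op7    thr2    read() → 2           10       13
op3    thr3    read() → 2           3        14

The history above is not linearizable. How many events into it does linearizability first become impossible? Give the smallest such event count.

7

events 1..6 are still linearizable — one witness is op1:
after step 1 (op1 write(73)): value 73
at event 7 (op5's time-7 response) nothing linearizes any more
every completion of the 3 pending operations (op2, op3, op4) was checked; none linearizes
take op1, op5 (pending dropped): step 2 already fails, because op5 read() → 2 cannot occur there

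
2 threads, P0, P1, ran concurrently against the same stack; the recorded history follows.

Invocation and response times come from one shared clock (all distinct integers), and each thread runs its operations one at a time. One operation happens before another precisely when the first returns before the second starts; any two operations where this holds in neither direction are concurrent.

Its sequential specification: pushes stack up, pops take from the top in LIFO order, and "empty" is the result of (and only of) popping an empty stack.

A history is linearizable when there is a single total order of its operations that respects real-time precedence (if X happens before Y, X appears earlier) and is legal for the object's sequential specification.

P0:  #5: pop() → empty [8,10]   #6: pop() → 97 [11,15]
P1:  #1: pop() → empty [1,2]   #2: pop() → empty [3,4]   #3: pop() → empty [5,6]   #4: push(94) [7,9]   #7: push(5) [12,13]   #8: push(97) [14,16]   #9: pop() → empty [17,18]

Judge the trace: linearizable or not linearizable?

not linearizable

already the first 18 events (up to #9's response at time 18) admit no linearization; the first 17 still do
the 9 completed operations admit 6 real-time orders; each fails the stack replay
one such order, #1, #2, #3, #4, #5, #6, #7, #8, #9, breaks at step 5 where #5 pop() → empty is illegal
one such order, #1, #2, #3, #4, #5, #7, #6, #8, #9, breaks at step 5 where #5 pop() → empty is illegal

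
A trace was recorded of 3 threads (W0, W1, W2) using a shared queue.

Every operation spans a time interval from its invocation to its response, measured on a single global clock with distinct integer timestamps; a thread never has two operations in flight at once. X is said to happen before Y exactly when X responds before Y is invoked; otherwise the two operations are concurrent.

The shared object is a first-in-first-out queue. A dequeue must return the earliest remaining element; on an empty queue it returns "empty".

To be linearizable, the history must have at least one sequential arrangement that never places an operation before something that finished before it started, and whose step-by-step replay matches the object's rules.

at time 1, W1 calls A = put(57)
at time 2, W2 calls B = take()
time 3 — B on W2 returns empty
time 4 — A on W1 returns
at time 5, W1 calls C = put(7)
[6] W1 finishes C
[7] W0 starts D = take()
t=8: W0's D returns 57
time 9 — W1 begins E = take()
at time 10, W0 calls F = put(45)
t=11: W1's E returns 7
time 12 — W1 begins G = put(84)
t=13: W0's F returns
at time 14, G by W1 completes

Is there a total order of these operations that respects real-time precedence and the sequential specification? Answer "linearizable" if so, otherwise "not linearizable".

linearizable

one valid linearization: B, A, C, D, E, F, G
after step 1 (B take() → empty): queue <>
after step 2 (A put(57)): queue <57>
after step 3 (C put(7)): queue <57,7>
after step 4 (D take() → 57): queue <7>
after step 5 (E take() → 7): queue <>
after step 6 (F put(45)): queue <45>
after step 7 (G put(84)): queue <45,84>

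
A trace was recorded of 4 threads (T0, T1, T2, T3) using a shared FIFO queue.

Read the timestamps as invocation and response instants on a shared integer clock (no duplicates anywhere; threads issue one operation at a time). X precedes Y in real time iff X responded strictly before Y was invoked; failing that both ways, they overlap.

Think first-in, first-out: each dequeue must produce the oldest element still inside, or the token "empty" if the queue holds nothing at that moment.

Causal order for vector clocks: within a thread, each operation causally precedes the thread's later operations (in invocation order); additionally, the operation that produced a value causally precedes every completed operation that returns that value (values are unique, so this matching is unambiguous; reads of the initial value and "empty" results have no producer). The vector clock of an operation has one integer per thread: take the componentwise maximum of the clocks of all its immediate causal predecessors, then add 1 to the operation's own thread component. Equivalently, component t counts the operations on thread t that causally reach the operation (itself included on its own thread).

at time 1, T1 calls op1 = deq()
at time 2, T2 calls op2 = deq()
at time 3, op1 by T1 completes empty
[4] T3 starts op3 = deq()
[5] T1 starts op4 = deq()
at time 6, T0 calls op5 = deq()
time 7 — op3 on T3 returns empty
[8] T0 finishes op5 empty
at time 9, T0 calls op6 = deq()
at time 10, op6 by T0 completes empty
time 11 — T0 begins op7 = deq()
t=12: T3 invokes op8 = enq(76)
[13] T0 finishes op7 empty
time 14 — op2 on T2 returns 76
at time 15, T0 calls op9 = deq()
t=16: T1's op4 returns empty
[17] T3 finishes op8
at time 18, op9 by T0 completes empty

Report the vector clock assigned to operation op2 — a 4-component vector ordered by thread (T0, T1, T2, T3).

(0, 0, 1, 2)

invoked at 4, op3 has no predecessors; its own T3 bump gives (0, 0, 0, 1)
invoked at 1, op1 has no predecessors; its own T1 bump gives (0, 1, 0, 0)
invoked at 6, op5 has no predecessors; its own T0 bump gives (1, 0, 0, 0)
from VC(op3)=(0, 0, 0, 1), op8 (invoked 12) maxes components and bumps T3 → (0, 0, 0, 2)
from VC(op1)=(0, 1, 0, 0), op4 (invoked 5) maxes components and bumps T1 → (0, 2, 0, 0)
from VC(op5)=(1, 0, 0, 0), op6 (invoked 9) maxes components and bumps T0 → (2, 0, 0, 0)
from VC(op8)=(0, 0, 0, 2), op2 (invoked 2) maxes components and bumps T2 → (0, 0, 1, 2)
from VC(op6)=(2, 0, 0, 0), op7 (invoked 11) maxes components and bumps T0 → (3, 0, 0, 0)
from VC(op7)=(3, 0, 0, 0), op9 (invoked 15) maxes components and bumps T0 → (4, 0, 0, 0)
target: VC(op2) = (0, 0, 1, 2)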